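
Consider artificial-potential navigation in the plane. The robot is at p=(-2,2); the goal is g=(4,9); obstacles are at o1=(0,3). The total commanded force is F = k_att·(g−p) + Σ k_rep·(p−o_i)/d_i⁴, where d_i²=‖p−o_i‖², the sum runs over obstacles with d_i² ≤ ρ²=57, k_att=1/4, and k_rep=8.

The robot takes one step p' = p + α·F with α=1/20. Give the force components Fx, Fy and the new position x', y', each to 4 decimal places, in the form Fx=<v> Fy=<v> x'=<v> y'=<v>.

F_att = 1/4·(g−p) = 1/4·(6,7) = (1.5000,1.7500)
o1: d²=5 ≤ ρ²=57; F_rep = 8·(-2,-1)/5² = (-0.6400,-0.3200)
F = F_att + ΣF_rep = (0.8600,1.4300)
p' = p + 1/20·F = (-1.9570,2.0715)

Fx=0.8600 Fy=1.4300 x'=-1.9570 y'=2.0715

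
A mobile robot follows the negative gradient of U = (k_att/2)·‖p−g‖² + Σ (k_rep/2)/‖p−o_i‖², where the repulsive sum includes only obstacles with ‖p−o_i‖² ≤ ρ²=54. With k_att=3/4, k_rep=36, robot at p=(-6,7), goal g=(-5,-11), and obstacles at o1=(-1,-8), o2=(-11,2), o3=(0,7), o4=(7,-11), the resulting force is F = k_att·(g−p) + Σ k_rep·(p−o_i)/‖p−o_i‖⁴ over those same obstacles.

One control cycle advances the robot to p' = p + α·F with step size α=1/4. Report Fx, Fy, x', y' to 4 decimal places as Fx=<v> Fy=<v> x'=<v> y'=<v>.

Fx=0.6553 Fy=-13.4280 x'=-5.8362 y'=3.6430

F_att = 3/4·(g−p) = 3/4·(1,-18) = (0.7500,-13.5000)
o1: d²=250 > ρ²=54 → inactive
o2: d²=50 ≤ ρ²=54; F_rep = 36·(5,5)/50² = (0.0720,0.0720)
o3: d²=36 ≤ ρ²=54; F_rep = 36·(-6,0)/36² = (-0.1667,0.0000)
o4: d²=493 > ρ²=54 → inactive
F = F_att + ΣF_rep = (0.6553,-13.4280)
p' = p + 1/4·F = (-5.8362,3.6430)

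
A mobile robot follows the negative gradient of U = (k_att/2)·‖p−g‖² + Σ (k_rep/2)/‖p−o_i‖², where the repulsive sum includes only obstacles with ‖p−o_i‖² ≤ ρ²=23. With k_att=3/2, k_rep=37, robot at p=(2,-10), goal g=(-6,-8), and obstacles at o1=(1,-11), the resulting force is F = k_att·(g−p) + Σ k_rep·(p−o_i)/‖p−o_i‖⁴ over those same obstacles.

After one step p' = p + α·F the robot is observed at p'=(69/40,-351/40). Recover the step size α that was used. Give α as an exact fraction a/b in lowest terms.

F_att = 3/2·(g−p) = 3/2·(-8,2) = (-12.0000,3.0000)
o1: d²=2 ≤ ρ²=23; F_rep = 37·(1,1)/2² = (9.2500,9.2500)
F = F_att + ΣF_rep = (-2.7500,12.2500)
Δp = p'−p = (-0.2750,1.2250); α = Δx/Fx = (-11/40) / (-11/4) = 1/10
check: Δy/Fy = (49/40) / (49/4) = 1/10 ✓

α = 1/10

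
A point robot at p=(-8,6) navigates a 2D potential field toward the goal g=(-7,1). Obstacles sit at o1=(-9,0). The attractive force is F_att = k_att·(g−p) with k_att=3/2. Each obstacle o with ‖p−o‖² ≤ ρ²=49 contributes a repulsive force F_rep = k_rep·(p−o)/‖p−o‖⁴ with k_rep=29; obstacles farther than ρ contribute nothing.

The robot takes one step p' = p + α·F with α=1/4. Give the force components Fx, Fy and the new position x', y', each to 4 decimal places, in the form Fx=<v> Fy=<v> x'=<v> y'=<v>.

F_att = 3/2·(g−p) = 3/2·(1,-5) = (1.5000,-7.5000)
o1: d²=37 ≤ ρ²=49; F_rep = 29·(1,6)/37² = (0.0212,0.1271)
F = F_att + ΣF_rep = (1.5212,-7.3729)
p' = p + 1/4·F = (-7.6197,4.1568)

Fx=1.5212 Fy=-7.3729 x'=-7.6197 y'=4.1568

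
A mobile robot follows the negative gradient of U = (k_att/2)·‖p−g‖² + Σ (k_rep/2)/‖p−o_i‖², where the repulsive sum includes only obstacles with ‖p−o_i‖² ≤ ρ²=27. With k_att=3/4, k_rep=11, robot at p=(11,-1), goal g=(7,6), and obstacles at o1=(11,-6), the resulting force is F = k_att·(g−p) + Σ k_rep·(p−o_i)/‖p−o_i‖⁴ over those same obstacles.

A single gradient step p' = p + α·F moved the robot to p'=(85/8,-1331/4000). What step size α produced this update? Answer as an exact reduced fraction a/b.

F_att = 3/4·(g−p) = 3/4·(-4,7) = (-3.0000,5.2500)
o1: d²=25 ≤ ρ²=27; F_rep = 11·(0,5)/25² = (0.0000,0.0880)
F = F_att + ΣF_rep = (-3.0000,5.3380)
Δp = p'−p = (-0.3750,0.6673); α = Δx/Fx = (-3/8) / (-3) = 1/8
check: Δy/Fy = (2669/4000) / (2669/500) = 1/8 ✓

α = 1/8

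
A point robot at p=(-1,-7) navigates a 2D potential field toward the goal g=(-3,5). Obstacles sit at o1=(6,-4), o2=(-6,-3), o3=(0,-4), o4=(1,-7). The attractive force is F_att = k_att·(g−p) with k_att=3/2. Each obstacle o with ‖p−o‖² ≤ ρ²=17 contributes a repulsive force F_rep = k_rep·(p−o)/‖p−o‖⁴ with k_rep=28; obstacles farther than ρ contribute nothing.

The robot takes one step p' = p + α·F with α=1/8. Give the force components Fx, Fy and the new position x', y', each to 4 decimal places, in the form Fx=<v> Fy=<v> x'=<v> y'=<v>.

Fx=-6.7800 Fy=17.1600 x'=-1.8475 y'=-4.8550

F_att = 3/2·(g−p) = 3/2·(-2,12) = (-3.0000,18.0000)
o1: d²=58 > ρ²=17 → inactive
o2: d²=41 > ρ²=17 → inactive
o3: d²=10 ≤ ρ²=17; F_rep = 28·(-1,-3)/10² = (-0.2800,-0.8400)
o4: d²=4 ≤ ρ²=17; F_rep = 28·(-2,0)/4² = (-3.5000,0.0000)
F = F_att + ΣF_rep = (-6.7800,17.1600)
p' = p + 1/8·F = (-1.8475,-4.8550)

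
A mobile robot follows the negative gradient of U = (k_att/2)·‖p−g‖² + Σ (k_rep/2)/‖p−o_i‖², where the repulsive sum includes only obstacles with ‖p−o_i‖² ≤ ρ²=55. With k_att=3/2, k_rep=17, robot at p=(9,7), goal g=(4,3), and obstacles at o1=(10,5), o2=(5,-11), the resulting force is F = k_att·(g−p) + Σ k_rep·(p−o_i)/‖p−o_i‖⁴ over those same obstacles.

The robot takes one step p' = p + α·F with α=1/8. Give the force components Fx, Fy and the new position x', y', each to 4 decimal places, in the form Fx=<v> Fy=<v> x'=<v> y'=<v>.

Fx=-8.1800 Fy=-4.6400 x'=7.9775 y'=6.4200

F_att = 3/2·(g−p) = 3/2·(-5,-4) = (-7.5000,-6.0000)
o1: d²=5 ≤ ρ²=55; F_rep = 17·(-1,2)/5² = (-0.6800,1.3600)
o2: d²=340 > ρ²=55 → inactive
F = F_att + ΣF_rep = (-8.1800,-4.6400)
p' = p + 1/8·F = (7.9775,6.4200)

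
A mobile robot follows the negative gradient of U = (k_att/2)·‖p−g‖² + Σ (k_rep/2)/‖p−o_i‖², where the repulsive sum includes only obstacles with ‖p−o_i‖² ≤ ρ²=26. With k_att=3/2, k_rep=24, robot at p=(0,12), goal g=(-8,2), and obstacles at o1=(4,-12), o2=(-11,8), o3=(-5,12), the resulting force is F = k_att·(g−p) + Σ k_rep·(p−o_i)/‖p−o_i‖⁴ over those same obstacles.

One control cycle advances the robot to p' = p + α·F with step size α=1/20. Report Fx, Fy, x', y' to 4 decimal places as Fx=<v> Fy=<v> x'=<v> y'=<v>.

F_att = 3/2·(g−p) = 3/2·(-8,-10) = (-12.0000,-15.0000)
o1: d²=592 > ρ²=26 → inactive
o2: d²=137 > ρ²=26 → inactive
o3: d²=25 ≤ ρ²=26; F_rep = 24·(5,0)/25² = (0.1920,0.0000)
F = F_att + ΣF_rep = (-11.8080,-15.0000)
p' = p + 1/20·F = (-0.5904,11.2500)

Fx=-11.8080 Fy=-15.0000 x'=-0.5904 y'=11.2500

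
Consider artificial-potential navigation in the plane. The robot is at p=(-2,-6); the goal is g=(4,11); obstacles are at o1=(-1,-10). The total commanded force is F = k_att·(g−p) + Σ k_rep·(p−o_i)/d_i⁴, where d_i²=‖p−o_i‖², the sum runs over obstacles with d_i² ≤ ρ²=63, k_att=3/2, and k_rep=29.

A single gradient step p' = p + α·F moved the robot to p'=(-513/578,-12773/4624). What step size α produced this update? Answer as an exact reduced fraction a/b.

α = 1/8

F_att = 3/2·(g−p) = 3/2·(6,17) = (9.0000,25.5000)
o1: d²=17 ≤ ρ²=63; F_rep = 29·(-1,4)/17² = (-0.1003,0.4014)
F = F_att + ΣF_rep = (8.8997,25.9014)
Δp = p'−p = (1.1125,3.2377); α = Δx/Fx = (643/578) / (2572/289) = 1/8
check: Δy/Fy = (14971/4624) / (14971/578) = 1/8 ✓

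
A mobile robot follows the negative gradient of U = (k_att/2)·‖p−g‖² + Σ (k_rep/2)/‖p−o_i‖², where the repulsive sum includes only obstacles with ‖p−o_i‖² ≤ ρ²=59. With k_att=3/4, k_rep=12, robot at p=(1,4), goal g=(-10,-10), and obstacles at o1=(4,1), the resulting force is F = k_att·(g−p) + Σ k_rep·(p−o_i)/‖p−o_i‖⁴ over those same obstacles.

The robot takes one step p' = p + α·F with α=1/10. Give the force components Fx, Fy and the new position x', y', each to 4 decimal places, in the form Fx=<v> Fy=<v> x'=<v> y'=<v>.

F_att = 3/4·(g−p) = 3/4·(-11,-14) = (-8.2500,-10.5000)
o1: d²=18 ≤ ρ²=59; F_rep = 12·(-3,3)/18² = (-0.1111,0.1111)
F = F_att + ΣF_rep = (-8.3611,-10.3889)
p' = p + 1/10·F = (0.1639,2.9611)

Fx=-8.3611 Fy=-10.3889 x'=0.1639 y'=2.9611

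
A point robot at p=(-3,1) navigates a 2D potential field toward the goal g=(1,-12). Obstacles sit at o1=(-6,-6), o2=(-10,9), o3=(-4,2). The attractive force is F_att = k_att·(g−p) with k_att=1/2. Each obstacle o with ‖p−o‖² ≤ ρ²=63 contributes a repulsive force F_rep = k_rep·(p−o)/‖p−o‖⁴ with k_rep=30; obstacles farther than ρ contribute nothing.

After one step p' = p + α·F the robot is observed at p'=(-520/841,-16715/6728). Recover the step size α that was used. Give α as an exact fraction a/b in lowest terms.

α = 1/4

F_att = 1/2·(g−p) = 1/2·(4,-13) = (2.0000,-6.5000)
o1: d²=58 ≤ ρ²=63; F_rep = 30·(3,7)/58² = (0.0268,0.0624)
o2: d²=113 > ρ²=63 → inactive
o3: d²=2 ≤ ρ²=63; F_rep = 30·(1,-1)/2² = (7.5000,-7.5000)
F = F_att + ΣF_rep = (9.5268,-13.9376)
Δp = p'−p = (2.3817,-3.4844); α = Δx/Fx = (2003/841) / (8012/841) = 1/4
check: Δy/Fy = (-23443/6728) / (-23443/1682) = 1/4 ✓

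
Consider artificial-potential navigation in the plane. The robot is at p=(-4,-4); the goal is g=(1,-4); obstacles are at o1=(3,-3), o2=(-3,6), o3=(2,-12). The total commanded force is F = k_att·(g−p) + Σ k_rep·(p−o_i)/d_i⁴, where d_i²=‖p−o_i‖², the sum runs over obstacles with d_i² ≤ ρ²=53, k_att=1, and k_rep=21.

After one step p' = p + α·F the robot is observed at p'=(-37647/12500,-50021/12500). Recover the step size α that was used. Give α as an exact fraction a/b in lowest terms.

F_att = 1·(g−p) = 1·(5,0) = (5.0000,0.0000)
o1: d²=50 ≤ ρ²=53; F_rep = 21·(-7,-1)/50² = (-0.0588,-0.0084)
o2: d²=101 > ρ²=53 → inactive
o3: d²=100 > ρ²=53 → inactive
F = F_att + ΣF_rep = (4.9412,-0.0084)
Δp = p'−p = (0.9882,-0.0017); α = Δx/Fx = (12353/12500) / (12353/2500) = 1/5
check: Δy/Fy = (-21/12500) / (-21/2500) = 1/5 ✓

α = 1/5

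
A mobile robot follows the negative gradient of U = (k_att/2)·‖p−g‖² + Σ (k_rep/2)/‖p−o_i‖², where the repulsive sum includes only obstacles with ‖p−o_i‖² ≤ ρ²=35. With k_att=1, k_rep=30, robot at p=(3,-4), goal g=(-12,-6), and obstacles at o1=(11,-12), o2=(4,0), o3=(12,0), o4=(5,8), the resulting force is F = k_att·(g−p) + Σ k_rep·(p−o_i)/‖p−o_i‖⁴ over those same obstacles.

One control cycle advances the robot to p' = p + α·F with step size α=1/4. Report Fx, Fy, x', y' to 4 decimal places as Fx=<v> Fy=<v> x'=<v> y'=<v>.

F_att = 1·(g−p) = 1·(-15,-2) = (-15.0000,-2.0000)
o1: d²=128 > ρ²=35 → inactive
o2: d²=17 ≤ ρ²=35; F_rep = 30·(-1,-4)/17² = (-0.1038,-0.4152)
o3: d²=97 > ρ²=35 → inactive
o4: d²=148 > ρ²=35 → inactive
F = F_att + ΣF_rep = (-15.1038,-2.4152)
p' = p + 1/4·F = (-0.7760,-4.6038)

Fx=-15.1038 Fy=-2.4152 x'=-0.7760 y'=-4.6038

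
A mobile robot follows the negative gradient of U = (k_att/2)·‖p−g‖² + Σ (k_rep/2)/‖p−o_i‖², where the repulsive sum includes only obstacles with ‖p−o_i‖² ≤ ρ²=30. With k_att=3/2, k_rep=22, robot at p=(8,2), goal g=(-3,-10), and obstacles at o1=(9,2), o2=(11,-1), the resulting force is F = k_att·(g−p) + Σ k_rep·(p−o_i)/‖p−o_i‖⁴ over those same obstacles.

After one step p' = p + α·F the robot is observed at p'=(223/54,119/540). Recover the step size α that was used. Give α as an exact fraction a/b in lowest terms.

α = 1/10

F_att = 3/2·(g−p) = 3/2·(-11,-12) = (-16.5000,-18.0000)
o1: d²=1 ≤ ρ²=30; F_rep = 22·(-1,0)/1² = (-22.0000,0.0000)
o2: d²=18 ≤ ρ²=30; F_rep = 22·(-3,3)/18² = (-0.2037,0.2037)
F = F_att + ΣF_rep = (-38.7037,-17.7963)
Δp = p'−p = (-3.8704,-1.7796); α = Δx/Fx = (-209/54) / (-1045/27) = 1/10
check: Δy/Fy = (-961/540) / (-961/54) = 1/10 ✓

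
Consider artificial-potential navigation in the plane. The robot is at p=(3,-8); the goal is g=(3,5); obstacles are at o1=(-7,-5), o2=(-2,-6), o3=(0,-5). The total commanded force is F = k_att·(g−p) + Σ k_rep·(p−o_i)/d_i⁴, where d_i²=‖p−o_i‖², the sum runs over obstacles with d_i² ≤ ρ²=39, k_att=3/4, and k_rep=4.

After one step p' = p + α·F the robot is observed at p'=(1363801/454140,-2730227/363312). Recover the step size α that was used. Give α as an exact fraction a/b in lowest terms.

F_att = 3/4·(g−p) = 3/4·(0,13) = (0.0000,9.7500)
o1: d²=109 > ρ²=39 → inactive
o2: d²=29 ≤ ρ²=39; F_rep = 4·(5,-2)/29² = (0.0238,-0.0095)
o3: d²=18 ≤ ρ²=39; F_rep = 4·(3,-3)/18² = (0.0370,-0.0370)
F = F_att + ΣF_rep = (0.0608,9.7035)
Δp = p'−p = (0.0030,0.4852); α = Δx/Fx = (1381/454140) / (1381/22707) = 1/20
check: Δy/Fy = (176269/363312) / (881345/90828) = 1/20 ✓

α = 1/20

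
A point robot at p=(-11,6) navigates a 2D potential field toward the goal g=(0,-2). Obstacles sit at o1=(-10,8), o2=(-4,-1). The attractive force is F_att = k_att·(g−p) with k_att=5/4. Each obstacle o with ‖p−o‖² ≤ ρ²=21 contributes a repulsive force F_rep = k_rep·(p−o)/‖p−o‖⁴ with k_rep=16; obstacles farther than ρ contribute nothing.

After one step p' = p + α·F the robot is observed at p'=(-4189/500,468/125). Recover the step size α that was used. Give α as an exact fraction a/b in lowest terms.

α = 1/5

F_att = 5/4·(g−p) = 5/4·(11,-8) = (13.7500,-10.0000)
o1: d²=5 ≤ ρ²=21; F_rep = 16·(-1,-2)/5² = (-0.6400,-1.2800)
o2: d²=98 > ρ²=21 → inactive
F = F_att + ΣF_rep = (13.1100,-11.2800)
Δp = p'−p = (2.6220,-2.2560); α = Δx/Fx = (1311/500) / (1311/100) = 1/5
check: Δy/Fy = (-282/125) / (-282/25) = 1/5 ✓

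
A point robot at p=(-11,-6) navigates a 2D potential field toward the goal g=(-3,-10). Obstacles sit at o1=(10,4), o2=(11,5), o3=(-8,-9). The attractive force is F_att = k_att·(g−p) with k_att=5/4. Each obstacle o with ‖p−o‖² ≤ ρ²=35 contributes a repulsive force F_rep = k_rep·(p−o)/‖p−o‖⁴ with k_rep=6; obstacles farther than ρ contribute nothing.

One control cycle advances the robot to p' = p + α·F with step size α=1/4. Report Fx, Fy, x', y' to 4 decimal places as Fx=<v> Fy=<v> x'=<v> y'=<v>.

Fx=9.9444 Fy=-4.9444 x'=-8.5139 y'=-7.2361

F_att = 5/4·(g−p) = 5/4·(8,-4) = (10.0000,-5.0000)
o1: d²=541 > ρ²=35 → inactive
o2: d²=605 > ρ²=35 → inactive
o3: d²=18 ≤ ρ²=35; F_rep = 6·(-3,3)/18² = (-0.0556,0.0556)
F = F_att + ΣF_rep = (9.9444,-4.9444)
p' = p + 1/4·F = (-8.5139,-7.2361)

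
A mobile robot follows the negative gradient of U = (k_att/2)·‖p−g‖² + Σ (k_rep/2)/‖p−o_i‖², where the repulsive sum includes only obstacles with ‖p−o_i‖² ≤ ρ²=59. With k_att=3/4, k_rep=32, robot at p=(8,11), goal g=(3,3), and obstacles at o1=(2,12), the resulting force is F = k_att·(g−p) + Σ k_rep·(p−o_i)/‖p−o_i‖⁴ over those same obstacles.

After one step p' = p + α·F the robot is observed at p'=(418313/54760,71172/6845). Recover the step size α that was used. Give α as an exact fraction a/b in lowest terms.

F_att = 3/4·(g−p) = 3/4·(-5,-8) = (-3.7500,-6.0000)
o1: d²=37 ≤ ρ²=59; F_rep = 32·(6,-1)/37² = (0.1402,-0.0234)
F = F_att + ΣF_rep = (-3.6098,-6.0234)
Δp = p'−p = (-0.3610,-0.6023); α = Δx/Fx = (-19767/54760) / (-19767/5476) = 1/10
check: Δy/Fy = (-4123/6845) / (-8246/1369) = 1/10 ✓

α = 1/10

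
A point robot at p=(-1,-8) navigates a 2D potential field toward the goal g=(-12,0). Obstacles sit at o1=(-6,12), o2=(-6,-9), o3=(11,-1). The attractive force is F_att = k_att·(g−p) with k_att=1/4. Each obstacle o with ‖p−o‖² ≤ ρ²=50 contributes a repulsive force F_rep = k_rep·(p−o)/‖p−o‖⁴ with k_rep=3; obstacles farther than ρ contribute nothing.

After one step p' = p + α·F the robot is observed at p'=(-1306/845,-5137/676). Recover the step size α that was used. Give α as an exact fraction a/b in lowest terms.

F_att = 1/4·(g−p) = 1/4·(-11,8) = (-2.7500,2.0000)
o1: d²=425 > ρ²=50 → inactive
o2: d²=26 ≤ ρ²=50; F_rep = 3·(5,1)/26² = (0.0222,0.0044)
o3: d²=193 > ρ²=50 → inactive
F = F_att + ΣF_rep = (-2.7278,2.0044)
Δp = p'−p = (-0.5456,0.4009); α = Δx/Fx = (-461/845) / (-461/169) = 1/5
check: Δy/Fy = (271/676) / (1355/676) = 1/5 ✓

α = 1/5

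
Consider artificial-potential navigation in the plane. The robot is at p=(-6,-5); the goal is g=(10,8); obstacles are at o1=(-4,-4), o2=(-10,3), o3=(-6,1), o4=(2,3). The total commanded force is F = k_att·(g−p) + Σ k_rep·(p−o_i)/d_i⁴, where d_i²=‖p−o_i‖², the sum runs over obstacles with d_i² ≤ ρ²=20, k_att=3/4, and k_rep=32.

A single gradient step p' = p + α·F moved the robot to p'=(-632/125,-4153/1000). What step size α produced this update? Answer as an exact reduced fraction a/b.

F_att = 3/4·(g−p) = 3/4·(16,13) = (12.0000,9.7500)
o1: d²=5 ≤ ρ²=20; F_rep = 32·(-2,-1)/5² = (-2.5600,-1.2800)
o2: d²=80 > ρ²=20 → inactive
o3: d²=36 > ρ²=20 → inactive
o4: d²=128 > ρ²=20 → inactive
F = F_att + ΣF_rep = (9.4400,8.4700)
Δp = p'−p = (0.9440,0.8470); α = Δx/Fx = (118/125) / (236/25) = 1/10
check: Δy/Fy = (847/1000) / (847/100) = 1/10 ✓

α = 1/10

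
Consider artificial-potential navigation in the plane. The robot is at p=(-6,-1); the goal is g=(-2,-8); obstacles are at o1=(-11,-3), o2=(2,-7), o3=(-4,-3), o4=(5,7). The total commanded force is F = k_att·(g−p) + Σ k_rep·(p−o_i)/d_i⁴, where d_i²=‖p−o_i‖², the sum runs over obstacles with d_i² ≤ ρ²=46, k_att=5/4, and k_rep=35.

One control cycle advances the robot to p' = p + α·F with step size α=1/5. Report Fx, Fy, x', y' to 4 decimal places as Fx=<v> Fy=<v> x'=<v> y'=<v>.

F_att = 5/4·(g−p) = 5/4·(4,-7) = (5.0000,-8.7500)
o1: d²=29 ≤ ρ²=46; F_rep = 35·(5,2)/29² = (0.2081,0.0832)
o2: d²=100 > ρ²=46 → inactive
o3: d²=8 ≤ ρ²=46; F_rep = 35·(-2,2)/8² = (-1.0938,1.0938)
o4: d²=185 > ρ²=46 → inactive
F = F_att + ΣF_rep = (4.1143,-7.5730)
p' = p + 1/5·F = (-5.1771,-2.5146)

Fx=4.1143 Fy=-7.5730 x'=-5.1771 y'=-2.5146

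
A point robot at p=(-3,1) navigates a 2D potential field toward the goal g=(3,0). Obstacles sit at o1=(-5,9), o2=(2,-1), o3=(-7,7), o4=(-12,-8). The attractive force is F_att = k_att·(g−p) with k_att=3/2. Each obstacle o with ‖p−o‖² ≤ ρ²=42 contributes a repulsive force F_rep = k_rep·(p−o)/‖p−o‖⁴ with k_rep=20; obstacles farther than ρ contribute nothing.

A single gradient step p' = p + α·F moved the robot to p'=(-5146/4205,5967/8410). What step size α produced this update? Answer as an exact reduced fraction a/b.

α = 1/5

F_att = 3/2·(g−p) = 3/2·(6,-1) = (9.0000,-1.5000)
o1: d²=68 > ρ²=42 → inactive
o2: d²=29 ≤ ρ²=42; F_rep = 20·(-5,2)/29² = (-0.1189,0.0476)
o3: d²=52 > ρ²=42 → inactive
o4: d²=162 > ρ²=42 → inactive
F = F_att + ΣF_rep = (8.8811,-1.4524)
Δp = p'−p = (1.7762,-0.2905); α = Δx/Fx = (7469/4205) / (7469/841) = 1/5
check: Δy/Fy = (-2443/8410) / (-2443/1682) = 1/5 ✓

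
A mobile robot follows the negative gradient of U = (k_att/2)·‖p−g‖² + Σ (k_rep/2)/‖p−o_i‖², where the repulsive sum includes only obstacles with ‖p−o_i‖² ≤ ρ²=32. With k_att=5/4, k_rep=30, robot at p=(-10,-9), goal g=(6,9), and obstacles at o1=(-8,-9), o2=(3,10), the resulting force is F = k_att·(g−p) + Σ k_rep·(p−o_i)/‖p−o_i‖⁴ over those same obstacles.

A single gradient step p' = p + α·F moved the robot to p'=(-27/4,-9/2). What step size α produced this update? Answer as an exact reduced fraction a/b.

α = 1/5

F_att = 5/4·(g−p) = 5/4·(16,18) = (20.0000,22.5000)
o1: d²=4 ≤ ρ²=32; F_rep = 30·(-2,0)/4² = (-3.7500,0.0000)
o2: d²=530 > ρ²=32 → inactive
F = F_att + ΣF_rep = (16.2500,22.5000)
Δp = p'−p = (3.2500,4.5000); α = Δx/Fx = (13/4) / (65/4) = 1/5
check: Δy/Fy = (9/2) / (45/2) = 1/5 ✓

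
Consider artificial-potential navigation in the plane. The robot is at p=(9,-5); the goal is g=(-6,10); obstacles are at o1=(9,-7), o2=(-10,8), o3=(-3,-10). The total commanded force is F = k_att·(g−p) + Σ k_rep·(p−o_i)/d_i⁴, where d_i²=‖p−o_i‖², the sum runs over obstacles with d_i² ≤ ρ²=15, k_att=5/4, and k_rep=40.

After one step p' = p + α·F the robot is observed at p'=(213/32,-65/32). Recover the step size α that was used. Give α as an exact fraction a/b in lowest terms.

F_att = 5/4·(g−p) = 5/4·(-15,15) = (-18.7500,18.7500)
o1: d²=4 ≤ ρ²=15; F_rep = 40·(0,2)/4² = (0.0000,5.0000)
o2: d²=530 > ρ²=15 → inactive
o3: d²=169 > ρ²=15 → inactive
F = F_att + ΣF_rep = (-18.7500,23.7500)
Δp = p'−p = (-2.3438,2.9688); α = Δx/Fx = (-75/32) / (-75/4) = 1/8
check: Δy/Fy = (95/32) / (95/4) = 1/8 ✓

α = 1/8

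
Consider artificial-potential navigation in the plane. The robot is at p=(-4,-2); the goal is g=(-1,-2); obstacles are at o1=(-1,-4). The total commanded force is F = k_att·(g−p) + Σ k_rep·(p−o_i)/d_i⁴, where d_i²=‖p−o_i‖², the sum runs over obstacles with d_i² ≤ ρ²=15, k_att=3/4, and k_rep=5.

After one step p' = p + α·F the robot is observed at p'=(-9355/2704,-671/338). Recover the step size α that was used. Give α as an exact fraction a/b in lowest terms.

F_att = 3/4·(g−p) = 3/4·(3,0) = (2.2500,0.0000)
o1: d²=13 ≤ ρ²=15; F_rep = 5·(-3,2)/13² = (-0.0888,0.0592)
F = F_att + ΣF_rep = (2.1612,0.0592)
Δp = p'−p = (0.5403,0.0148); α = Δx/Fx = (1461/2704) / (1461/676) = 1/4
check: Δy/Fy = (5/338) / (10/169) = 1/4 ✓

α = 1/4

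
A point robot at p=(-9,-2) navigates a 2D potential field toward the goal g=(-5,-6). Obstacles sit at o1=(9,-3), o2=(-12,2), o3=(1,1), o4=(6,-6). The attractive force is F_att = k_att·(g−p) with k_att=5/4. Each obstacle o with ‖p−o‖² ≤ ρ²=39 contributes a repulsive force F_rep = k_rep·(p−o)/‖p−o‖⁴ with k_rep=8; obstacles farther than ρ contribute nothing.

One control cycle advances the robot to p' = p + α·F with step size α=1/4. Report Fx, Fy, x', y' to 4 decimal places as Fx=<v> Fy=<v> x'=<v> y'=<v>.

Fx=5.0384 Fy=-5.0512 x'=-7.7404 y'=-3.2628

F_att = 5/4·(g−p) = 5/4·(4,-4) = (5.0000,-5.0000)
o1: d²=325 > ρ²=39 → inactive
o2: d²=25 ≤ ρ²=39; F_rep = 8·(3,-4)/25² = (0.0384,-0.0512)
o3: d²=109 > ρ²=39 → inactive
o4: d²=241 > ρ²=39 → inactive
F = F_att + ΣF_rep = (5.0384,-5.0512)
p' = p + 1/4·F = (-7.7404,-3.2628)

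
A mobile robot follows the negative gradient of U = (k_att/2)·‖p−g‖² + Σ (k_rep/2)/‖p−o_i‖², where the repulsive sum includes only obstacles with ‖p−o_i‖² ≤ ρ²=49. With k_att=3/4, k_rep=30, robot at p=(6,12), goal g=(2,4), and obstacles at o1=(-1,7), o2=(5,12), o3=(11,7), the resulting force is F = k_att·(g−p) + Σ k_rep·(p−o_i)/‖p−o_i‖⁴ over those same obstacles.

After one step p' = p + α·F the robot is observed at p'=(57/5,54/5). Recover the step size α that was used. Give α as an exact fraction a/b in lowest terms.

F_att = 3/4·(g−p) = 3/4·(-4,-8) = (-3.0000,-6.0000)
o1: d²=74 > ρ²=49 → inactive
o2: d²=1 ≤ ρ²=49; F_rep = 30·(1,0)/1² = (30.0000,0.0000)
o3: d²=50 > ρ²=49 → inactive
F = F_att + ΣF_rep = (27.0000,-6.0000)
Δp = p'−p = (5.4000,-1.2000); α = Δx/Fx = (27/5) / (27) = 1/5
check: Δy/Fy = (-6/5) / (-6) = 1/5 ✓

α = 1/5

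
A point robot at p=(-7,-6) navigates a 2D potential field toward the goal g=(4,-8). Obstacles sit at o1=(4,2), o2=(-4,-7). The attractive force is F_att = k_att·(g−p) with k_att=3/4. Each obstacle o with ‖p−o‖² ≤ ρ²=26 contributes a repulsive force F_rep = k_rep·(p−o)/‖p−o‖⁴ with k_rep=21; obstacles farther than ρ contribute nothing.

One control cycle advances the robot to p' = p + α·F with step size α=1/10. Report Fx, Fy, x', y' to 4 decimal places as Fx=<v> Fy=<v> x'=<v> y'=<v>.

F_att = 3/4·(g−p) = 3/4·(11,-2) = (8.2500,-1.5000)
o1: d²=185 > ρ²=26 → inactive
o2: d²=10 ≤ ρ²=26; F_rep = 21·(-3,1)/10² = (-0.6300,0.2100)
F = F_att + ΣF_rep = (7.6200,-1.2900)
p' = p + 1/10·F = (-6.2380,-6.1290)

Fx=7.6200 Fy=-1.2900 x'=-6.2380 y'=-6.1290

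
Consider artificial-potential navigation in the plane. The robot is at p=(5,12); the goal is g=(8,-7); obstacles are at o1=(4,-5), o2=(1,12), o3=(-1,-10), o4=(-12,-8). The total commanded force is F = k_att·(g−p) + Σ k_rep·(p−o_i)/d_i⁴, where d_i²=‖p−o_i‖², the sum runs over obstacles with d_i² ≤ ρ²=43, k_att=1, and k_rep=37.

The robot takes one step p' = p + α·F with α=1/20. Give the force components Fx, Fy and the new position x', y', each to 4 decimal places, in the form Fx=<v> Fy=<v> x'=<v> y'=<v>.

Fx=3.5781 Fy=-19.0000 x'=5.1789 y'=11.0500

F_att = 1·(g−p) = 1·(3,-19) = (3.0000,-19.0000)
o1: d²=290 > ρ²=43 → inactive
o2: d²=16 ≤ ρ²=43; F_rep = 37·(4,0)/16² = (0.5781,0.0000)
o3: d²=520 > ρ²=43 → inactive
o4: d²=689 > ρ²=43 → inactive
F = F_att + ΣF_rep = (3.5781,-19.0000)
p' = p + 1/20·F = (5.1789,11.0500)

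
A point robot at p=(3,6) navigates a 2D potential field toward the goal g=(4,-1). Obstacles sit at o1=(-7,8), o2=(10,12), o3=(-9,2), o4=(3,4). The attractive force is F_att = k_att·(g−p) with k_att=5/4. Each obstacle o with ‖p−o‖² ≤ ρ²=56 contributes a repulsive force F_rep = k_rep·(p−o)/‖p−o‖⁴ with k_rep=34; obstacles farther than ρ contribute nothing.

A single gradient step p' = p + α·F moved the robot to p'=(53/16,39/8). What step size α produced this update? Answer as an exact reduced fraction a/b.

α = 1/4

F_att = 5/4·(g−p) = 5/4·(1,-7) = (1.2500,-8.7500)
o1: d²=104 > ρ²=56 → inactive
o2: d²=85 > ρ²=56 → inactive
o3: d²=160 > ρ²=56 → inactive
o4: d²=4 ≤ ρ²=56; F_rep = 34·(0,2)/4² = (0.0000,4.2500)
F = F_att + ΣF_rep = (1.2500,-4.5000)
Δp = p'−p = (0.3125,-1.1250); α = Δx/Fx = (5/16) / (5/4) = 1/4
check: Δy/Fy = (-9/8) / (-9/2) = 1/4 ✓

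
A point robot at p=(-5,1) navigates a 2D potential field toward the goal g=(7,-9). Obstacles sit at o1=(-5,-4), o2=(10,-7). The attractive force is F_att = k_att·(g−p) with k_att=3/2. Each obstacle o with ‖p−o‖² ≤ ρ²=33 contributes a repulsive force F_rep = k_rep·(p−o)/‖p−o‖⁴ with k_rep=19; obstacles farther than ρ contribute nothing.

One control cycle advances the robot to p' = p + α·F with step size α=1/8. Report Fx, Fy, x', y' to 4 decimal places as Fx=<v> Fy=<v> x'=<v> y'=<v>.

F_att = 3/2·(g−p) = 3/2·(12,-10) = (18.0000,-15.0000)
o1: d²=25 ≤ ρ²=33; F_rep = 19·(0,5)/25² = (0.0000,0.1520)
o2: d²=289 > ρ²=33 → inactive
F = F_att + ΣF_rep = (18.0000,-14.8480)
p' = p + 1/8·F = (-2.7500,-0.8560)

Fx=18.0000 Fy=-14.8480 x'=-2.7500 y'=-0.8560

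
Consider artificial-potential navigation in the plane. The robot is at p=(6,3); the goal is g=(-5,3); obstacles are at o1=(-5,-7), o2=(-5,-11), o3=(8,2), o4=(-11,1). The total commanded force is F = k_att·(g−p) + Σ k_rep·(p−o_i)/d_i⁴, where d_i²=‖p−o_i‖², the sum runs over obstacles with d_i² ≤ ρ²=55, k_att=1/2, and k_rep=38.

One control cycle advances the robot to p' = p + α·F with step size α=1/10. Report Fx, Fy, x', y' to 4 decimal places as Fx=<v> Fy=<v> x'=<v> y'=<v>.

F_att = 1/2·(g−p) = 1/2·(-11,0) = (-5.5000,0.0000)
o1: d²=221 > ρ²=55 → inactive
o2: d²=317 > ρ²=55 → inactive
o3: d²=5 ≤ ρ²=55; F_rep = 38·(-2,1)/5² = (-3.0400,1.5200)
o4: d²=293 > ρ²=55 → inactive
F = F_att + ΣF_rep = (-8.5400,1.5200)
p' = p + 1/10·F = (5.1460,3.1520)

Fx=-8.5400 Fy=1.5200 x'=5.1460 y'=3.1520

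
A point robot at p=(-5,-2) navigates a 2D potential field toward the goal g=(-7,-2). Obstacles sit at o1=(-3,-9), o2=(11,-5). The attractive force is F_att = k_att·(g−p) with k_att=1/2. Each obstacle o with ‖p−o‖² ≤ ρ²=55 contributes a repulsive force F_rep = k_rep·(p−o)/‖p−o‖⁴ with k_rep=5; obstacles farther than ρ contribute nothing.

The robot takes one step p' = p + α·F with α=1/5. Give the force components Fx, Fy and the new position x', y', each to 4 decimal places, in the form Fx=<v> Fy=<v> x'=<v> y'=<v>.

Fx=-1.0036 Fy=0.0125 x'=-5.2007 y'=-1.9975

F_att = 1/2·(g−p) = 1/2·(-2,0) = (-1.0000,0.0000)
o1: d²=53 ≤ ρ²=55; F_rep = 5·(-2,7)/53² = (-0.0036,0.0125)
o2: d²=265 > ρ²=55 → inactive
F = F_att + ΣF_rep = (-1.0036,0.0125)
p' = p + 1/5·F = (-5.2007,-1.9975)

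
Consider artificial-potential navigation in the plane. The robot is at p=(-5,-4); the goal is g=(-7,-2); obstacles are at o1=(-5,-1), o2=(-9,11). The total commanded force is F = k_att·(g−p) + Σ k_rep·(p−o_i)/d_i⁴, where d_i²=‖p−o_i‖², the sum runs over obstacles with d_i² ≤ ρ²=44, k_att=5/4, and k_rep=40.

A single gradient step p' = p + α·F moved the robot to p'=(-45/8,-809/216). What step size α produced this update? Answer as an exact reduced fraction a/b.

F_att = 5/4·(g−p) = 5/4·(-2,2) = (-2.5000,2.5000)
o1: d²=9 ≤ ρ²=44; F_rep = 40·(0,-3)/9² = (0.0000,-1.4815)
o2: d²=241 > ρ²=44 → inactive
F = F_att + ΣF_rep = (-2.5000,1.0185)
Δp = p'−p = (-0.6250,0.2546); α = Δx/Fx = (-5/8) / (-5/2) = 1/4
check: Δy/Fy = (55/216) / (55/54) = 1/4 ✓

α = 1/4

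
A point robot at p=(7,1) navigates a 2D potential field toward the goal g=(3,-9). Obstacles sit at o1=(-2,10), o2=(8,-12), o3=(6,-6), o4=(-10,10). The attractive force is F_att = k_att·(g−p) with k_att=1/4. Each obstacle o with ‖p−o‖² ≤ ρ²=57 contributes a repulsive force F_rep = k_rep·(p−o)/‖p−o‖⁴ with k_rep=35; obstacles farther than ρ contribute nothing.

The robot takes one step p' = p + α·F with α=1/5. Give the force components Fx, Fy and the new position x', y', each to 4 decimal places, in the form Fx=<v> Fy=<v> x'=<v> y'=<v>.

F_att = 1/4·(g−p) = 1/4·(-4,-10) = (-1.0000,-2.5000)
o1: d²=162 > ρ²=57 → inactive
o2: d²=170 > ρ²=57 → inactive
o3: d²=50 ≤ ρ²=57; F_rep = 35·(1,7)/50² = (0.0140,0.0980)
o4: d²=370 > ρ²=57 → inactive
F = F_att + ΣF_rep = (-0.9860,-2.4020)
p' = p + 1/5·F = (6.8028,0.5196)

Fx=-0.9860 Fy=-2.4020 x'=6.8028 y'=0.5196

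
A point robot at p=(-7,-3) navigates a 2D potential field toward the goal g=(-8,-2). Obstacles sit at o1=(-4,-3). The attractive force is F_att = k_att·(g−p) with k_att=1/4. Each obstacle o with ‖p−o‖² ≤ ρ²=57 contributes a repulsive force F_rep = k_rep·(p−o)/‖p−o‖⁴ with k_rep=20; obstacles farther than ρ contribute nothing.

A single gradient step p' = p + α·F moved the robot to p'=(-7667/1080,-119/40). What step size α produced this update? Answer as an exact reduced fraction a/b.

α = 1/10

F_att = 1/4·(g−p) = 1/4·(-1,1) = (-0.2500,0.2500)
o1: d²=9 ≤ ρ²=57; F_rep = 20·(-3,0)/9² = (-0.7407,0.0000)
F = F_att + ΣF_rep = (-0.9907,0.2500)
Δp = p'−p = (-0.0991,0.0250); α = Δx/Fx = (-107/1080) / (-107/108) = 1/10
check: Δy/Fy = (1/40) / (1/4) = 1/10 ✓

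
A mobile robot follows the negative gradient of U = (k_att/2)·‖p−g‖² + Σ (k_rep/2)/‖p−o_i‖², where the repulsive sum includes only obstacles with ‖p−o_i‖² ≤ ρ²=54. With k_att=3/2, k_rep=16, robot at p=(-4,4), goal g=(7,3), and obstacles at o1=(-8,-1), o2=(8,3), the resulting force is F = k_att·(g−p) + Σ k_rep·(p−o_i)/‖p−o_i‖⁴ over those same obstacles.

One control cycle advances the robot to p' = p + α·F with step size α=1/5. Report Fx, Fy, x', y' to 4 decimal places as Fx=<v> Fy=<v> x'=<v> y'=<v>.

Fx=16.5381 Fy=-1.4524 x'=-0.6924 y'=3.7095

F_att = 3/2·(g−p) = 3/2·(11,-1) = (16.5000,-1.5000)
o1: d²=41 ≤ ρ²=54; F_rep = 16·(4,5)/41² = (0.0381,0.0476)
o2: d²=145 > ρ²=54 → inactive
F = F_att + ΣF_rep = (16.5381,-1.4524)
p' = p + 1/5·F = (-0.6924,3.7095)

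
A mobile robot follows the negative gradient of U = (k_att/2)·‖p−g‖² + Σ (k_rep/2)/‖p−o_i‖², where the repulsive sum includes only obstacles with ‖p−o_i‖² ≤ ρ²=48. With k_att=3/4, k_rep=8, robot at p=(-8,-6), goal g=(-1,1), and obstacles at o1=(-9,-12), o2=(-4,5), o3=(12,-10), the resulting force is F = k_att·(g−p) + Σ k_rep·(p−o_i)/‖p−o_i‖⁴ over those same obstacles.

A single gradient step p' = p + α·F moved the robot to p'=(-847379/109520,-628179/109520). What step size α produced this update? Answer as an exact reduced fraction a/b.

F_att = 3/4·(g−p) = 3/4·(7,7) = (5.2500,5.2500)
o1: d²=37 ≤ ρ²=48; F_rep = 8·(1,6)/37² = (0.0058,0.0351)
o2: d²=137 > ρ²=48 → inactive
o3: d²=416 > ρ²=48 → inactive
F = F_att + ΣF_rep = (5.2558,5.2851)
Δp = p'−p = (0.2628,0.2643); α = Δx/Fx = (28781/109520) / (28781/5476) = 1/20
check: Δy/Fy = (28941/109520) / (28941/5476) = 1/20 ✓

α = 1/20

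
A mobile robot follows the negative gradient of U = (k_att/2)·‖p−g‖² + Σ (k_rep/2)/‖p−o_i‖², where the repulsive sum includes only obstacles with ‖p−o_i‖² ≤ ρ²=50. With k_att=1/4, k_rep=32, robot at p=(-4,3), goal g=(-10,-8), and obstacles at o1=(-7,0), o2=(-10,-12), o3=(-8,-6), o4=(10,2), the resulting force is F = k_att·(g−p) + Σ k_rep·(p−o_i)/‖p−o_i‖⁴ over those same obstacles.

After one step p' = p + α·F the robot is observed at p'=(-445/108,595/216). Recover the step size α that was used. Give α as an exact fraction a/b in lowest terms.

α = 1/10

F_att = 1/4·(g−p) = 1/4·(-6,-11) = (-1.5000,-2.7500)
o1: d²=18 ≤ ρ²=50; F_rep = 32·(3,3)/18² = (0.2963,0.2963)
o2: d²=261 > ρ²=50 → inactive
o3: d²=97 > ρ²=50 → inactive
o4: d²=197 > ρ²=50 → inactive
F = F_att + ΣF_rep = (-1.2037,-2.4537)
Δp = p'−p = (-0.1204,-0.2454); α = Δx/Fx = (-13/108) / (-65/54) = 1/10
check: Δy/Fy = (-53/216) / (-265/108) = 1/10 ✓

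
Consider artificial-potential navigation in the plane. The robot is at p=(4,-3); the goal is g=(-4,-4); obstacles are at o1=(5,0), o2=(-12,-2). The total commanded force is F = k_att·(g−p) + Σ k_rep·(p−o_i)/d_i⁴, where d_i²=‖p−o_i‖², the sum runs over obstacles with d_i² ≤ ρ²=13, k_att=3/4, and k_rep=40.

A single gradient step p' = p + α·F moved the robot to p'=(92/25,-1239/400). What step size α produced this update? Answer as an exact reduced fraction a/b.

F_att = 3/4·(g−p) = 3/4·(-8,-1) = (-6.0000,-0.7500)
o1: d²=10 ≤ ρ²=13; F_rep = 40·(-1,-3)/10² = (-0.4000,-1.2000)
o2: d²=257 > ρ²=13 → inactive
F = F_att + ΣF_rep = (-6.4000,-1.9500)
Δp = p'−p = (-0.3200,-0.0975); α = Δx/Fx = (-8/25) / (-32/5) = 1/20
check: Δy/Fy = (-39/400) / (-39/20) = 1/20 ✓

α = 1/20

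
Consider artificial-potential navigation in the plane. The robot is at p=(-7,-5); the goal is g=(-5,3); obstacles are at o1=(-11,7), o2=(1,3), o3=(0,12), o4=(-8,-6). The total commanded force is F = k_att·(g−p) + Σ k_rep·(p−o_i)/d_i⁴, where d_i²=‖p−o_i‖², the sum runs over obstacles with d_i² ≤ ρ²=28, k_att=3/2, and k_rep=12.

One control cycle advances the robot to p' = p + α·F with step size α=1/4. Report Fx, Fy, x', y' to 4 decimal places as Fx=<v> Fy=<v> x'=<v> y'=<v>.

F_att = 3/2·(g−p) = 3/2·(2,8) = (3.0000,12.0000)
o1: d²=160 > ρ²=28 → inactive
o2: d²=128 > ρ²=28 → inactive
o3: d²=338 > ρ²=28 → inactive
o4: d²=2 ≤ ρ²=28; F_rep = 12·(1,1)/2² = (3.0000,3.0000)
F = F_att + ΣF_rep = (6.0000,15.0000)
p' = p + 1/4·F = (-5.5000,-1.2500)

Fx=6.0000 Fy=15.0000 x'=-5.5000 y'=-1.2500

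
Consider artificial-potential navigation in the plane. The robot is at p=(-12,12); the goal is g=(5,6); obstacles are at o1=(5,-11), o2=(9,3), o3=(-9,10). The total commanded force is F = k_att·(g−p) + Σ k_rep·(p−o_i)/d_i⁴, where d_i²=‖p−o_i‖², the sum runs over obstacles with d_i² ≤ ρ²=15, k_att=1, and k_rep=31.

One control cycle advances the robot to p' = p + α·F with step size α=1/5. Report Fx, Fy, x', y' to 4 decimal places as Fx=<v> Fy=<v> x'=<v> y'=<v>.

Fx=16.4497 Fy=-5.6331 x'=-8.7101 y'=10.8734

F_att = 1·(g−p) = 1·(17,-6) = (17.0000,-6.0000)
o1: d²=818 > ρ²=15 → inactive
o2: d²=522 > ρ²=15 → inactive
o3: d²=13 ≤ ρ²=15; F_rep = 31·(-3,2)/13² = (-0.5503,0.3669)
F = F_att + ΣF_rep = (16.4497,-5.6331)
p' = p + 1/5·F = (-8.7101,10.8734)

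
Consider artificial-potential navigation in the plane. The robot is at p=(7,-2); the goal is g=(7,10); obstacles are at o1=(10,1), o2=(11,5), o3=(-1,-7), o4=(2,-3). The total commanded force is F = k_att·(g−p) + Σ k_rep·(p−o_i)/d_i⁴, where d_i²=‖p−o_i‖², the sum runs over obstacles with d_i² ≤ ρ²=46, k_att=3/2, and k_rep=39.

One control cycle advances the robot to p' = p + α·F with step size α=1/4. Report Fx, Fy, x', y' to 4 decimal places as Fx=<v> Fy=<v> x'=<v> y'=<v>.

Fx=-0.0726 Fy=17.6966 x'=6.9818 y'=2.4241

F_att = 3/2·(g−p) = 3/2·(0,12) = (0.0000,18.0000)
o1: d²=18 ≤ ρ²=46; F_rep = 39·(-3,-3)/18² = (-0.3611,-0.3611)
o2: d²=65 > ρ²=46 → inactive
o3: d²=89 > ρ²=46 → inactive
o4: d²=26 ≤ ρ²=46; F_rep = 39·(5,1)/26² = (0.2885,0.0577)
F = F_att + ΣF_rep = (-0.0726,17.6966)
p' = p + 1/4·F = (6.9818,2.4241)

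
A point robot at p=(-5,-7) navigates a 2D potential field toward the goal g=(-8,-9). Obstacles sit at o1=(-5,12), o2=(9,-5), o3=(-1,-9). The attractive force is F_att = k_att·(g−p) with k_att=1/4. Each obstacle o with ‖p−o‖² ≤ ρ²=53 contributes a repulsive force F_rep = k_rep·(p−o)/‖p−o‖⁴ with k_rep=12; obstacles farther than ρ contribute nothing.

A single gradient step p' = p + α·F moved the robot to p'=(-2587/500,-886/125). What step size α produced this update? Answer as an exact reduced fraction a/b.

α = 1/5

F_att = 1/4·(g−p) = 1/4·(-3,-2) = (-0.7500,-0.5000)
o1: d²=361 > ρ²=53 → inactive
o2: d²=200 > ρ²=53 → inactive
o3: d²=20 ≤ ρ²=53; F_rep = 12·(-4,2)/20² = (-0.1200,0.0600)
F = F_att + ΣF_rep = (-0.8700,-0.4400)
Δp = p'−p = (-0.1740,-0.0880); α = Δx/Fx = (-87/500) / (-87/100) = 1/5
check: Δy/Fy = (-11/125) / (-11/25) = 1/5 ✓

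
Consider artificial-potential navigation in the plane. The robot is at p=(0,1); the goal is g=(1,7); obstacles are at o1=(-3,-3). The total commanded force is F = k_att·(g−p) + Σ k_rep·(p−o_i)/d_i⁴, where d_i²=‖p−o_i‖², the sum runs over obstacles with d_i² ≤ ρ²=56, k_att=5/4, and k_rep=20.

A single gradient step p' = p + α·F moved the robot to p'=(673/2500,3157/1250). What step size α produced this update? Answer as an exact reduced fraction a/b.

F_att = 5/4·(g−p) = 5/4·(1,6) = (1.2500,7.5000)
o1: d²=25 ≤ ρ²=56; F_rep = 20·(3,4)/25² = (0.0960,0.1280)
F = F_att + ΣF_rep = (1.3460,7.6280)
Δp = p'−p = (0.2692,1.5256); α = Δx/Fx = (673/2500) / (673/500) = 1/5
check: Δy/Fy = (1907/1250) / (1907/250) = 1/5 ✓

α = 1/5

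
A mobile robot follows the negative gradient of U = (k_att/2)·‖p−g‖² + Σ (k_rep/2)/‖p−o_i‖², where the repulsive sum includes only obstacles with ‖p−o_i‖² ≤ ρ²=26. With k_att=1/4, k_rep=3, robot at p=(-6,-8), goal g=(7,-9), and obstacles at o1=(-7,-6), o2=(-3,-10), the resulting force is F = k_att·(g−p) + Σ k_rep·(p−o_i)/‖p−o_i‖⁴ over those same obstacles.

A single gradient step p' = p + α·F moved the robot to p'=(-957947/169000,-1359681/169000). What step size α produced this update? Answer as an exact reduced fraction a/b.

α = 1/10

F_att = 1/4·(g−p) = 1/4·(13,-1) = (3.2500,-0.2500)
o1: d²=5 ≤ ρ²=26; F_rep = 3·(1,-2)/5² = (0.1200,-0.2400)
o2: d²=13 ≤ ρ²=26; F_rep = 3·(-3,2)/13² = (-0.0533,0.0355)
F = F_att + ΣF_rep = (3.3167,-0.4545)
Δp = p'−p = (0.3317,-0.0454); α = Δx/Fx = (56053/169000) / (56053/16900) = 1/10
check: Δy/Fy = (-7681/169000) / (-7681/16900) = 1/10 ✓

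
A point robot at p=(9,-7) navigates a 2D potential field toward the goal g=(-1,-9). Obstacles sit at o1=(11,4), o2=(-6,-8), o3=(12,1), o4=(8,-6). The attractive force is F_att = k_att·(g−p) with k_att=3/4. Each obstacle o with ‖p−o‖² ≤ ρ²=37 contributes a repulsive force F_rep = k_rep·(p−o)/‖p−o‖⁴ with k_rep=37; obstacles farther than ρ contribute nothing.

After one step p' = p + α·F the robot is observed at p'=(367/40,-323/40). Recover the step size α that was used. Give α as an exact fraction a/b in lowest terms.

α = 1/10

F_att = 3/4·(g−p) = 3/4·(-10,-2) = (-7.5000,-1.5000)
o1: d²=125 > ρ²=37 → inactive
o2: d²=226 > ρ²=37 → inactive
o3: d²=73 > ρ²=37 → inactive
o4: d²=2 ≤ ρ²=37; F_rep = 37·(1,-1)/2² = (9.2500,-9.2500)
F = F_att + ΣF_rep = (1.7500,-10.7500)
Δp = p'−p = (0.1750,-1.0750); α = Δx/Fx = (7/40) / (7/4) = 1/10
check: Δy/Fy = (-43/40) / (-43/4) = 1/10 ✓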